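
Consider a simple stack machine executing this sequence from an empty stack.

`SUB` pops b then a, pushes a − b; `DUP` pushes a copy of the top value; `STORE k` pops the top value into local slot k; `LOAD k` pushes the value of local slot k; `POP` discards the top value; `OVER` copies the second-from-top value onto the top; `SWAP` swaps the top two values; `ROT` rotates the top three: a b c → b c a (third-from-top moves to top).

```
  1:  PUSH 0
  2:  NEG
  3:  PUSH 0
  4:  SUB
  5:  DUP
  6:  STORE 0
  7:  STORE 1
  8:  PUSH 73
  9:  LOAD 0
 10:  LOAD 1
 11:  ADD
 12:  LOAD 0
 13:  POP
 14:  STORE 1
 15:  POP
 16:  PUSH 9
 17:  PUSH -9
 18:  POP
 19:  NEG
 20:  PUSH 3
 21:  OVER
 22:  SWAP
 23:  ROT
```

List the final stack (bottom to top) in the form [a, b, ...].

[-9, 3, -9]

PUSH 0   0
NEG      0
PUSH 0   0 0
SUB      0
DUP      0 0
STORE 0  0
STORE 1  (empty)
PUSH 73  73
LOAD 0   73 0
LOAD 1   73 0 0
ADD      73 0
LOAD 0   73 0 0
POP      73 0
STORE 1  73
POP      (empty)
PUSH 9   9
PUSH -9  9 -9
POP      9
NEG      -9
PUSH 3   -9 3
OVER     -9 3 -9
SWAP     -9 -9 3
ROT      -9 3 -9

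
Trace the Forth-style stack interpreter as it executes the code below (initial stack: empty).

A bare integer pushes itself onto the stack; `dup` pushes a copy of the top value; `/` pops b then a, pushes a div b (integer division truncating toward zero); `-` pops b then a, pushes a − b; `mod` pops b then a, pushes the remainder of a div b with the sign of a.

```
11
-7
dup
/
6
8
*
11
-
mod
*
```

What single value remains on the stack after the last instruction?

11

11  → [11]
-7  → [11, -7]
dup → [11, -7, -7]
/   → [11, 1]
6   → [11, 1, 6]
8   → [11, 1, 6, 8]
*   → [11, 1, 48]
11  → [11, 1, 48, 11]
-   → [11, 1, 37]
mod → [11, 1]
*   → [11]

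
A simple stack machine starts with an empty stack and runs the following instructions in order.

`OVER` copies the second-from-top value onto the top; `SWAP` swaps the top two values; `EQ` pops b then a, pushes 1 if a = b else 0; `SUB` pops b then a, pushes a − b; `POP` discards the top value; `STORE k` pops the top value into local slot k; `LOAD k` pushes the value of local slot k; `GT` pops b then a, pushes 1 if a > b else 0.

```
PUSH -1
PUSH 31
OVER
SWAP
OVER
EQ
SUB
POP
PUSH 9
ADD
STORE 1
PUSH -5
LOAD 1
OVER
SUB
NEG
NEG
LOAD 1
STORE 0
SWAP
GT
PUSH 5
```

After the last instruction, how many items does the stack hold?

PUSH -1 : [-1]
PUSH 31 : [-1, 31]
OVER    : [-1, 31, -1]
SWAP    : [-1, -1, 31]
OVER    : [-1, -1, 31, -1]
EQ      : [-1, -1, 0]
SUB     : [-1, -1]
POP     : [-1]
PUSH 9  : [-1, 9]
ADD     : [8]
STORE 1 : []
PUSH -5 : [-5]
LOAD 1  : [-5, 8]
OVER    : [-5, 8, -5]
SUB     : [-5, 13]
NEG     : [-5, -13]
NEG     : [-5, 13]
LOAD 1  : [-5, 13, 8]
STORE 0 : [-5, 13]
SWAP    : [13, -5]
GT      : [1]
PUSH 5  : [1, 5]

2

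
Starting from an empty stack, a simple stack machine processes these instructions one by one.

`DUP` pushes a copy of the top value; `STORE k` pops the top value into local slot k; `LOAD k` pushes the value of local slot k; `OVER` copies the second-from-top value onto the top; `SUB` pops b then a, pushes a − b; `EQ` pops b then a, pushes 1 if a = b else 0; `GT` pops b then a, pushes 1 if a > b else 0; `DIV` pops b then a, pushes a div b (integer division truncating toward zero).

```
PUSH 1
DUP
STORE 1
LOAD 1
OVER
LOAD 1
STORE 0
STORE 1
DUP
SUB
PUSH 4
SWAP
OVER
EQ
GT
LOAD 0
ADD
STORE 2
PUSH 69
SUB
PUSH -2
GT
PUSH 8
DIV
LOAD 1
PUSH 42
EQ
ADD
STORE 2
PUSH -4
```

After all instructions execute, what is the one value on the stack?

PUSH 1  -> [1]
DUP     -> [1, 1]
STORE 1 -> [1]
LOAD 1  -> [1, 1]
OVER    -> [1, 1, 1]
LOAD 1  -> [1, 1, 1, 1]
STORE 0 -> [1, 1, 1]
STORE 1 -> [1, 1]
DUP     -> [1, 1, 1]
SUB     -> [1, 0]
PUSH 4  -> [1, 0, 4]
SWAP    -> [1, 4, 0]
OVER    -> [1, 4, 0, 4]
EQ      -> [1, 4, 0]
GT      -> [1, 1]
LOAD 0  -> [1, 1, 1]
ADD     -> [1, 2]
STORE 2 -> [1]
PUSH 69 -> [1, 69]
SUB     -> [-68]
PUSH -2 -> [-68, -2]
GT      -> [0]
PUSH 8  -> [0, 8]
DIV     -> [0]
LOAD 1  -> [0, 1]
PUSH 42 -> [0, 1, 42]
EQ      -> [0, 0]
ADD     -> [0]
STORE 2 -> []
PUSH -4 -> [-4]

-4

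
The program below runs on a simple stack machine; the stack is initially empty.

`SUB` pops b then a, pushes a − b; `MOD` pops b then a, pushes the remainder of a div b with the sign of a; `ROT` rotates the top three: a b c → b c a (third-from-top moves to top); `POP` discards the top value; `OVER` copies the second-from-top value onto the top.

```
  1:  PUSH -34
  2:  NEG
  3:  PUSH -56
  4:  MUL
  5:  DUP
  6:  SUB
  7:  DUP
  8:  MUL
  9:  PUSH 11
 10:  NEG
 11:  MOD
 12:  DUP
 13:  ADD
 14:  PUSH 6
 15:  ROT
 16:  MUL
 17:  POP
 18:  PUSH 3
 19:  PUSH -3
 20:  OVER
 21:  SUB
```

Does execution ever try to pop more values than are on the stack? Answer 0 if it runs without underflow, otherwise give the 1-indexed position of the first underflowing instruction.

PUSH -34  -34
NEG       34
PUSH -56  34 -56
MUL       -1904
DUP       -1904 -1904
SUB       0
DUP       0 0
MUL       0
PUSH 11   0 11
NEG       0 -11
MOD       0
DUP       0 0
ADD       0
PUSH 6    0 6
ROT  — needs 3 operands, stack has 2 → underflow

15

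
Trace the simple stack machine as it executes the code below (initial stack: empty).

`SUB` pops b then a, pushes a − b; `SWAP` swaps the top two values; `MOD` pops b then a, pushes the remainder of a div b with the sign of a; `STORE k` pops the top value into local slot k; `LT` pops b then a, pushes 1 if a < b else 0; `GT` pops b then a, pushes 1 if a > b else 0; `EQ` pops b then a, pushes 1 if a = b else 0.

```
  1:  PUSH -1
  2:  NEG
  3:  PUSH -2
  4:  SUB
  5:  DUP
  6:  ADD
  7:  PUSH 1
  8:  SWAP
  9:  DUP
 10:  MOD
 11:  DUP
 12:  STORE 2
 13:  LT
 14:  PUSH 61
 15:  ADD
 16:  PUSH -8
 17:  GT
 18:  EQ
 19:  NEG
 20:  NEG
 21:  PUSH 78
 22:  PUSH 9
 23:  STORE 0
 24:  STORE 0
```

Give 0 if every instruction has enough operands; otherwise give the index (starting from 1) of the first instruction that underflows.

18

PUSH -1 → -1
NEG     → 1
PUSH -2 → 1 -2
SUB     → 3
DUP     → 3 3
ADD     → 6
PUSH 1  → 6 1
SWAP    → 1 6
DUP     → 1 6 6
MOD     → 1 0
DUP     → 1 0 0
STORE 2 → 1 0
LT      → 0
PUSH 61 → 0 61
ADD     → 61
PUSH -8 → 61 -8
GT      → 1
EQ  — needs 2 operands, stack has 1 → underflow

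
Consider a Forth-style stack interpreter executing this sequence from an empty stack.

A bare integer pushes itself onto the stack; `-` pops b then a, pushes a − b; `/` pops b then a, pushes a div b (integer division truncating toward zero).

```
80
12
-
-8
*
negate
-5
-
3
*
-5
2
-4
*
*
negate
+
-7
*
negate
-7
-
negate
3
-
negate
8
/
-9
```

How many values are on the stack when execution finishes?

80      80
12      80 12
-       68
-8      68 -8
*       -544
negate  544
-5      544 -5
-       549
3       549 3
*       1647
-5      1647 -5
2       1647 -5 2
-4      1647 -5 2 -4
*       1647 -5 -8
*       1647 40
negate  1647 -40
+       1607
-7      1607 -7
*       -11249
negate  11249
-7      11249 -7
-       11256
negate  -11256
3       -11256 3
-       -11259
negate  11259
8       11259 8
/       1407
-9      1407 -9

2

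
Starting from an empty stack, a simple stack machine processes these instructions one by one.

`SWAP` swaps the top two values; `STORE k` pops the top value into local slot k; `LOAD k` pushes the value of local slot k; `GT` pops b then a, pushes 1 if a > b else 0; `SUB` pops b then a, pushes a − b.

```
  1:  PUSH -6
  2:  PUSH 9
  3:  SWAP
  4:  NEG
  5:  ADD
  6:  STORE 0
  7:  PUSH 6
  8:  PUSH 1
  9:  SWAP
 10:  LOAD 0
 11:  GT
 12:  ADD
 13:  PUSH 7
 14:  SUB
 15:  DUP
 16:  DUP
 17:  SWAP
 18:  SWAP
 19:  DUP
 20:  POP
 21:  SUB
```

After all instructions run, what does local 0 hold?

PUSH -6 → -6
PUSH 9  → -6 9
SWAP    → 9 -6
NEG     → 9 6
ADD     → 15
STORE 0 → (empty)
PUSH 6  → 6
PUSH 1  → 6 1
SWAP    → 1 6
LOAD 0  → 1 6 15
GT      → 1 0
ADD     → 1
PUSH 7  → 1 7
SUB     → -6
DUP     → -6 -6
DUP     → -6 -6 -6
SWAP    → -6 -6 -6
SWAP    → -6 -6 -6
DUP     → -6 -6 -6 -6
POP     → -6 -6 -6
SUB     → -6 0

15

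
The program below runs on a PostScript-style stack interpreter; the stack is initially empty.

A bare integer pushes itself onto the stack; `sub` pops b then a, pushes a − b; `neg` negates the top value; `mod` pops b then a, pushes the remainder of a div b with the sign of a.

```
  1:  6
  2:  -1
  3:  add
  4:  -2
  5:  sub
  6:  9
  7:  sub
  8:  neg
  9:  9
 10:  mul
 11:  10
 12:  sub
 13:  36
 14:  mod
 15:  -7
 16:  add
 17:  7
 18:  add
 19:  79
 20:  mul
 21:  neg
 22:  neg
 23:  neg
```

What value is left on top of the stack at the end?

-632

6   : 6
-1  : 6 -1
add : 5
-2  : 5 -2
sub : 7
9   : 7 9
sub : -2
neg : 2
9   : 2 9
mul : 18
10  : 18 10
sub : 8
36  : 8 36
mod : 8
-7  : 8 -7
add : 1
7   : 1 7
add : 8
79  : 8 79
mul : 632
neg : -632
neg : 632
neg : -632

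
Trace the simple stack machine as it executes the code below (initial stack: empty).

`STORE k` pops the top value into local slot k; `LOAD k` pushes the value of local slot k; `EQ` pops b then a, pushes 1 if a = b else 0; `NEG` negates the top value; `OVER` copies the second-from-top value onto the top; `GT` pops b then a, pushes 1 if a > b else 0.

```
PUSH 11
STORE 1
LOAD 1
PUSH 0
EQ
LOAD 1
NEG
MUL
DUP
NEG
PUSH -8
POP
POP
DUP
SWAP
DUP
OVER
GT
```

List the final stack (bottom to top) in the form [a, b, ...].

[0, 0, 0]

PUSH 11 -> [11]
STORE 1 -> []
LOAD 1  -> [11]
PUSH 0  -> [11, 0]
EQ      -> [0]
LOAD 1  -> [0, 11]
NEG     -> [0, -11]
MUL     -> [0]
DUP     -> [0, 0]
NEG     -> [0, 0]
PUSH -8 -> [0, 0, -8]
POP     -> [0, 0]
POP     -> [0]
DUP     -> [0, 0]
SWAP    -> [0, 0]
DUP     -> [0, 0, 0]
OVER    -> [0, 0, 0, 0]
GT      -> [0, 0, 0]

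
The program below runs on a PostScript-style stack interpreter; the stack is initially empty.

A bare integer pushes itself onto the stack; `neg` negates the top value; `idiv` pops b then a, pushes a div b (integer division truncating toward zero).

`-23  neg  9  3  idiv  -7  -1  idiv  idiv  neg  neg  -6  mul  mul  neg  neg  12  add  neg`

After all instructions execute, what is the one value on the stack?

-23  -> [-23]
neg  -> [23]
9    -> [23, 9]
3    -> [23, 9, 3]
idiv -> [23, 3]
-7   -> [23, 3, -7]
-1   -> [23, 3, -7, -1]
idiv -> [23, 3, 7]
idiv -> [23, 0]
neg  -> [23, 0]
neg  -> [23, 0]
-6   -> [23, 0, -6]
mul  -> [23, 0]
mul  -> [0]
neg  -> [0]
neg  -> [0]
12   -> [0, 12]
add  -> [12]
neg  -> [-12]

-12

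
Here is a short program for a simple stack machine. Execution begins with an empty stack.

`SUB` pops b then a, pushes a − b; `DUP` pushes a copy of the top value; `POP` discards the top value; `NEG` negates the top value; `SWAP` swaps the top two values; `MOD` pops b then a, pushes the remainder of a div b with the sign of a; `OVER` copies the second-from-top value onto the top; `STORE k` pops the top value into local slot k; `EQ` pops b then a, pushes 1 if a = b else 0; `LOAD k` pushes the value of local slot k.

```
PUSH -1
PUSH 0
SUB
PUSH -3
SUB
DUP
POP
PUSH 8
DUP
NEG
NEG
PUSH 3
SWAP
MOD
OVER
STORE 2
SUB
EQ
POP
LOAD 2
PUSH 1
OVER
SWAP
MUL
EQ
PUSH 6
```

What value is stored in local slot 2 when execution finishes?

8

PUSH -1 -> [-1]
PUSH 0  -> [-1, 0]
SUB     -> [-1]
PUSH -3 -> [-1, -3]
SUB     -> [2]
DUP     -> [2, 2]
POP     -> [2]
PUSH 8  -> [2, 8]
DUP     -> [2, 8, 8]
NEG     -> [2, 8, -8]
NEG     -> [2, 8, 8]
PUSH 3  -> [2, 8, 8, 3]
SWAP    -> [2, 8, 3, 8]
MOD     -> [2, 8, 3]
OVER    -> [2, 8, 3, 8]
STORE 2 -> [2, 8, 3]
SUB     -> [2, 5]
EQ      -> [0]
POP     -> []
LOAD 2  -> [8]
PUSH 1  -> [8, 1]
OVER    -> [8, 1, 8]
SWAP    -> [8, 8, 1]
MUL     -> [8, 8]
EQ      -> [1]
PUSH 6  -> [1, 6]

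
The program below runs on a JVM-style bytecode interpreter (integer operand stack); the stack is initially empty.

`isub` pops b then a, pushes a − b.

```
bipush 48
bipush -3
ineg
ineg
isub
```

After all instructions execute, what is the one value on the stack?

51

bipush 48 -> 48
bipush -3 -> 48 -3
ineg      -> 48 3
ineg      -> 48 -3
isub      -> 51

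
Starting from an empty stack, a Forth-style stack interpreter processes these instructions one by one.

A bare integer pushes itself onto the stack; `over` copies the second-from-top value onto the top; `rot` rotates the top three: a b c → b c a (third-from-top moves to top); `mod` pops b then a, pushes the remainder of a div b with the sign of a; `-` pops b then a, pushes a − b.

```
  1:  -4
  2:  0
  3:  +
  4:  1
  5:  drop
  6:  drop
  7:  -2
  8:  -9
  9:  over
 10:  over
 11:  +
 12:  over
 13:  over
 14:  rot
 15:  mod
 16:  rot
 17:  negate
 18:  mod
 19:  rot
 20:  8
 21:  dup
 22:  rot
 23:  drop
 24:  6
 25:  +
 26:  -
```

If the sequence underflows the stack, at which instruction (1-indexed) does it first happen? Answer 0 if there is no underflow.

0

-4      -4
0       -4 0
+       -4
1       -4 1
drop    -4
drop    (empty)
-2      -2
-9      -2 -9
over    -2 -9 -2
over    -2 -9 -2 -9
+       -2 -9 -11
over    -2 -9 -11 -9
over    -2 -9 -11 -9 -11
rot     -2 -9 -9 -11 -11
mod     -2 -9 -9 0
rot     -2 -9 0 -9
negate  -2 -9 0 9
mod     -2 -9 0
rot     -9 0 -2
8       -9 0 -2 8
dup     -9 0 -2 8 8
rot     -9 0 8 8 -2
drop    -9 0 8 8
6       -9 0 8 8 6
+       -9 0 8 14
-       -9 0 -6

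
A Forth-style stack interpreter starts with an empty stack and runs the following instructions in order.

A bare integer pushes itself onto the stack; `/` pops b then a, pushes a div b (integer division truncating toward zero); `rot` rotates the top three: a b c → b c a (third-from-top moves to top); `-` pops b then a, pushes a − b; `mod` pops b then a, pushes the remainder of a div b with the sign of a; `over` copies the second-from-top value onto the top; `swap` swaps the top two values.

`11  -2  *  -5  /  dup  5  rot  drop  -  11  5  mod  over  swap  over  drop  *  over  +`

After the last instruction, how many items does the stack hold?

11   → [11]
-2   → [11, -2]
*    → [-22]
-5   → [-22, -5]
/    → [4]
dup  → [4, 4]
5    → [4, 4, 5]
rot  → [4, 5, 4]
drop → [4, 5]
-    → [-1]
11   → [-1, 11]
5    → [-1, 11, 5]
mod  → [-1, 1]
over → [-1, 1, -1]
swap → [-1, -1, 1]
over → [-1, -1, 1, -1]
drop → [-1, -1, 1]
*    → [-1, -1]
over → [-1, -1, -1]
+    → [-1, -2]

2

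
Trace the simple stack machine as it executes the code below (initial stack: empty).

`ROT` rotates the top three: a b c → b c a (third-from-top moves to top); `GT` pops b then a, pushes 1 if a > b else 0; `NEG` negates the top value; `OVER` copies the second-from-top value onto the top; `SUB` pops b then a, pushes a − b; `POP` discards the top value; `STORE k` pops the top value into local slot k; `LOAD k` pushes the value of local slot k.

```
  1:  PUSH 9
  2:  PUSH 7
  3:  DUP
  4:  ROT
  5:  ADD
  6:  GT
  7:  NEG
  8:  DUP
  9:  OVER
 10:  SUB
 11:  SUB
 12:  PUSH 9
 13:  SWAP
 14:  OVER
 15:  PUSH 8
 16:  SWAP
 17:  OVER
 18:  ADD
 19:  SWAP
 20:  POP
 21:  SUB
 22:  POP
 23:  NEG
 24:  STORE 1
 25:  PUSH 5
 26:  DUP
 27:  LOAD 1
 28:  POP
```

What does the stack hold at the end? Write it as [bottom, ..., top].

[5, 5]

PUSH 9  -> 9
PUSH 7  -> 9 7
DUP     -> 9 7 7
ROT     -> 7 7 9
ADD     -> 7 16
GT      -> 0
NEG     -> 0
DUP     -> 0 0
OVER    -> 0 0 0
SUB     -> 0 0
SUB     -> 0
PUSH 9  -> 0 9
SWAP    -> 9 0
OVER    -> 9 0 9
PUSH 8  -> 9 0 9 8
SWAP    -> 9 0 8 9
OVER    -> 9 0 8 9 8
ADD     -> 9 0 8 17
SWAP    -> 9 0 17 8
POP     -> 9 0 17
SUB     -> 9 -17
POP     -> 9
NEG     -> -9
STORE 1 -> (empty)
PUSH 5  -> 5
DUP     -> 5 5
LOAD 1  -> 5 5 -9
POP     -> 5 5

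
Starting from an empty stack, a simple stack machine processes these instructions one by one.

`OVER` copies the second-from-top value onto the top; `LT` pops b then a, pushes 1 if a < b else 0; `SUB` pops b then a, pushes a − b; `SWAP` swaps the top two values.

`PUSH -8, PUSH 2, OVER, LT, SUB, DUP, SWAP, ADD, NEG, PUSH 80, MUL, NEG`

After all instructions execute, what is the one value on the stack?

-1280

PUSH -8  [-8]
PUSH 2   [-8, 2]
OVER     [-8, 2, -8]
LT       [-8, 0]
SUB      [-8]
DUP      [-8, -8]
SWAP     [-8, -8]
ADD      [-16]
NEG      [16]
PUSH 80  [16, 80]
MUL      [1280]
NEG      [-1280]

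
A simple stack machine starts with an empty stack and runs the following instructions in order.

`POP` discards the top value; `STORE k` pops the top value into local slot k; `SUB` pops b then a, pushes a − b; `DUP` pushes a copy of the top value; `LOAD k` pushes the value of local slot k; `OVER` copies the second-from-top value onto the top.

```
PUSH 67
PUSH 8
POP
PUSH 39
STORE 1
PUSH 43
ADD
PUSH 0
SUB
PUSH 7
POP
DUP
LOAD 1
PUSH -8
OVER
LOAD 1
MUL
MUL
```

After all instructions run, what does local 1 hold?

39

PUSH 67  [67]
PUSH 8   [67, 8]
POP      [67]
PUSH 39  [67, 39]
STORE 1  [67]
PUSH 43  [67, 43]
ADD      [110]
PUSH 0   [110, 0]
SUB      [110]
PUSH 7   [110, 7]
POP      [110]
DUP      [110, 110]
LOAD 1   [110, 110, 39]
PUSH -8  [110, 110, 39, -8]
OVER     [110, 110, 39, -8, 39]
LOAD 1   [110, 110, 39, -8, 39, 39]
MUL      [110, 110, 39, -8, 1521]
MUL      [110, 110, 39, -12168]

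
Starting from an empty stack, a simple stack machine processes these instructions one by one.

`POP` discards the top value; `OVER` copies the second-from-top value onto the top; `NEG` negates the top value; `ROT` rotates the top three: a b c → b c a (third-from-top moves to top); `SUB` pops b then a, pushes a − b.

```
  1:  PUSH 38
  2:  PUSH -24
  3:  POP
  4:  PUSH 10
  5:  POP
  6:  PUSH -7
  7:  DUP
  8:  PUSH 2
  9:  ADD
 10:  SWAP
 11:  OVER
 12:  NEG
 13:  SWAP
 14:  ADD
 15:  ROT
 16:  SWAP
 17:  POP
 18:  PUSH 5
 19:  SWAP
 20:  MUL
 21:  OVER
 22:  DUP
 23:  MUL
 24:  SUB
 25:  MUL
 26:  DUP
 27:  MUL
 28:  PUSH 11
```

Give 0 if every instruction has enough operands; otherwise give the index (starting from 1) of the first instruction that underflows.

0

PUSH 38  : [38]
PUSH -24 : [38, -24]
POP      : [38]
PUSH 10  : [38, 10]
POP      : [38]
PUSH -7  : [38, -7]
DUP      : [38, -7, -7]
PUSH 2   : [38, -7, -7, 2]
ADD      : [38, -7, -5]
SWAP     : [38, -5, -7]
OVER     : [38, -5, -7, -5]
NEG      : [38, -5, -7, 5]
SWAP     : [38, -5, 5, -7]
ADD      : [38, -5, -2]
ROT      : [-5, -2, 38]
SWAP     : [-5, 38, -2]
POP      : [-5, 38]
PUSH 5   : [-5, 38, 5]
SWAP     : [-5, 5, 38]
MUL      : [-5, 190]
OVER     : [-5, 190, -5]
DUP      : [-5, 190, -5, -5]
MUL      : [-5, 190, 25]
SUB      : [-5, 165]
MUL      : [-825]
DUP      : [-825, -825]
MUL      : [680625]
PUSH 11  : [680625, 11]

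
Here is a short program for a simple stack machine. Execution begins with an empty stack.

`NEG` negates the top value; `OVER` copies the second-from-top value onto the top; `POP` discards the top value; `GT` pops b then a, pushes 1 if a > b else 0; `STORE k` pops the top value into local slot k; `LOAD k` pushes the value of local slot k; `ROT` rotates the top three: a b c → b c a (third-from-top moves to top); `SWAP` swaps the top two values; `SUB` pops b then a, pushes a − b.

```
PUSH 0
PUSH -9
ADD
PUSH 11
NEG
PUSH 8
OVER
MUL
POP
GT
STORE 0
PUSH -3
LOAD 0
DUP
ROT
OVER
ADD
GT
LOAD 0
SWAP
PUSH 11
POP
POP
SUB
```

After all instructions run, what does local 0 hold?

PUSH 0   0
PUSH -9  0 -9
ADD      -9
PUSH 11  -9 11
NEG      -9 -11
PUSH 8   -9 -11 8
OVER     -9 -11 8 -11
MUL      -9 -11 -88
POP      -9 -11
GT       1
STORE 0  (empty)
PUSH -3  -3
LOAD 0   -3 1
DUP      -3 1 1
ROT      1 1 -3
OVER     1 1 -3 1
ADD      1 1 -2
GT       1 1
LOAD 0   1 1 1
SWAP     1 1 1
PUSH 11  1 1 1 11
POP      1 1 1
POP      1 1
SUB      0

1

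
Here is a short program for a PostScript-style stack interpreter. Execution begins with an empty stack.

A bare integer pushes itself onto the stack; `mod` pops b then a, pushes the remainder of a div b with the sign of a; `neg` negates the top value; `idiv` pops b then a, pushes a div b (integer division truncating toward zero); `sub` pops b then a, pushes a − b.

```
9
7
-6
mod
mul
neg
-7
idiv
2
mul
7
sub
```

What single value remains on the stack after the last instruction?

-5

9    : [9]
7    : [9, 7]
-6   : [9, 7, -6]
mod  : [9, 1]
mul  : [9]
neg  : [-9]
-7   : [-9, -7]
idiv : [1]
2    : [1, 2]
mul  : [2]
7    : [2, 7]
sub  : [-5]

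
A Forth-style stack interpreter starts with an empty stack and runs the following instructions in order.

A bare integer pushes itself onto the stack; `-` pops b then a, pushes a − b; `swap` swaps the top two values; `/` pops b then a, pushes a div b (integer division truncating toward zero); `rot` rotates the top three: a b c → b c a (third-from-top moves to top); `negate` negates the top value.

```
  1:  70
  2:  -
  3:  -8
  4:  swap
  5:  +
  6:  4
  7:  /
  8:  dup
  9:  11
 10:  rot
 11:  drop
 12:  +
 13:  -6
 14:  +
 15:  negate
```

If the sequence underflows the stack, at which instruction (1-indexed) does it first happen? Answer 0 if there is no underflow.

2

70  70
-  — needs 2 operands, stack has 1 → underflow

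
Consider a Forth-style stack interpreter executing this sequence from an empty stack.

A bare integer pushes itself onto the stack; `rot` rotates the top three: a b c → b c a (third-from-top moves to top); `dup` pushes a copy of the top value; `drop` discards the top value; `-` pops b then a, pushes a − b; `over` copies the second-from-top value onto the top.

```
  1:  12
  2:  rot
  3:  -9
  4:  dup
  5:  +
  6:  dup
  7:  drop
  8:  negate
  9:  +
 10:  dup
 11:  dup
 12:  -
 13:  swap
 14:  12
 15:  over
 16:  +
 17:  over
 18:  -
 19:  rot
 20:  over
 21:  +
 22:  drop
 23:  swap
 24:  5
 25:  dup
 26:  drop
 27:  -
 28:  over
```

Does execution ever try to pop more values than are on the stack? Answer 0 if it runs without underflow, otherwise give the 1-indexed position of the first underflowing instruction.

2

12 -> 12
rot  — needs 3 operands, stack has 1 → underflow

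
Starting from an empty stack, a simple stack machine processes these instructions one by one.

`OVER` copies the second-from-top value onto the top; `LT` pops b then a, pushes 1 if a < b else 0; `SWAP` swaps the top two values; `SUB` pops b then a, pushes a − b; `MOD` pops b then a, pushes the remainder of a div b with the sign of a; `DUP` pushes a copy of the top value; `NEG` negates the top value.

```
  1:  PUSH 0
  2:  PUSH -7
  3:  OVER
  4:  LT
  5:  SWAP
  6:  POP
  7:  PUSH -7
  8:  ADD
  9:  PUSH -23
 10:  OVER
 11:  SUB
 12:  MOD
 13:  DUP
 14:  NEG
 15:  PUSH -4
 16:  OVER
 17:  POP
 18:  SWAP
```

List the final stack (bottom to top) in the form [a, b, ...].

[-6, -4, 6]

PUSH 0    [0]
PUSH -7   [0, -7]
OVER      [0, -7, 0]
LT        [0, 1]
SWAP      [1, 0]
POP       [1]
PUSH -7   [1, -7]
ADD       [-6]
PUSH -23  [-6, -23]
OVER      [-6, -23, -6]
SUB       [-6, -17]
MOD       [-6]
DUP       [-6, -6]
NEG       [-6, 6]
PUSH -4   [-6, 6, -4]
OVER      [-6, 6, -4, 6]
POP       [-6, 6, -4]
SWAP      [-6, -4, 6]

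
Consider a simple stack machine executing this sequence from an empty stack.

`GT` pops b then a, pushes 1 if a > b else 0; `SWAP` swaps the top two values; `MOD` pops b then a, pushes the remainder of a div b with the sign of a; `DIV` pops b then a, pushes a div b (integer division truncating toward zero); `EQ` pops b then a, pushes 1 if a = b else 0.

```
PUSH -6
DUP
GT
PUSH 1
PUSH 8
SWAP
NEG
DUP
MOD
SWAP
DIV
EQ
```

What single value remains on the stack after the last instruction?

1

PUSH -6 -> -6
DUP     -> -6 -6
GT      -> 0
PUSH 1  -> 0 1
PUSH 8  -> 0 1 8
SWAP    -> 0 8 1
NEG     -> 0 8 -1
DUP     -> 0 8 -1 -1
MOD     -> 0 8 0
SWAP    -> 0 0 8
DIV     -> 0 0
EQ      -> 1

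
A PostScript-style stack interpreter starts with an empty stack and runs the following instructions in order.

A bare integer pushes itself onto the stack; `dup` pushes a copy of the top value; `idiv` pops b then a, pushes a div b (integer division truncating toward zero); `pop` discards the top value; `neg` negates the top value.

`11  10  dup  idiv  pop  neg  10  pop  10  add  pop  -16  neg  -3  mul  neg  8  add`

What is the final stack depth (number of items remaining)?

1

11   → 11
10   → 11 10
dup  → 11 10 10
idiv → 11 1
pop  → 11
neg  → -11
10   → -11 10
pop  → -11
10   → -11 10
add  → -1
pop  → (empty)
-16  → -16
neg  → 16
-3   → 16 -3
mul  → -48
neg  → 48
8    → 48 8
add  → 56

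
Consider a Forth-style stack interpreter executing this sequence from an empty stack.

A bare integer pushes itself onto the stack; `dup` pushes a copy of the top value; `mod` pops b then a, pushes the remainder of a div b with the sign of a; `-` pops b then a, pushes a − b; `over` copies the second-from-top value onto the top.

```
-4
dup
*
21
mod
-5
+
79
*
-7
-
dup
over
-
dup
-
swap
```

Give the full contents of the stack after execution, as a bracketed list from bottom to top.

-4    [-4]
dup   [-4, -4]
*     [16]
21    [16, 21]
mod   [16]
-5    [16, -5]
+     [11]
79    [11, 79]
*     [869]
-7    [869, -7]
-     [876]
dup   [876, 876]
over  [876, 876, 876]
-     [876, 0]
dup   [876, 0, 0]
-     [876, 0]
swap  [0, 876]

[0, 876]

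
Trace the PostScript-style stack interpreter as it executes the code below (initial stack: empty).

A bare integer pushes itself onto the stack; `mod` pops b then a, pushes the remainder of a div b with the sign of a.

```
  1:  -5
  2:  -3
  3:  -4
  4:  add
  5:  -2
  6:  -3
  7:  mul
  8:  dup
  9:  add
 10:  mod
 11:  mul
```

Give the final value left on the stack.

35

-5   -5
-3   -5 -3
-4   -5 -3 -4
add  -5 -7
-2   -5 -7 -2
-3   -5 -7 -2 -3
mul  -5 -7 6
dup  -5 -7 6 6
add  -5 -7 12
mod  -5 -7
mul  35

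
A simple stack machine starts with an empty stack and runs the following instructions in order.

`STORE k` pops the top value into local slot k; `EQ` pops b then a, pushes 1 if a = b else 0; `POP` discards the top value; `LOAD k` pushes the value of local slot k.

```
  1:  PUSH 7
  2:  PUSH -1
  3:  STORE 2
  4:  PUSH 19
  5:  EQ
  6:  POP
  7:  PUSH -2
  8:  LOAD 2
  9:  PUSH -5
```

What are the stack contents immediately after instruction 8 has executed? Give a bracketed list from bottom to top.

PUSH 7  : 7
PUSH -1 : 7 -1
STORE 2 : 7
PUSH 19 : 7 19
EQ      : 0
POP     : (empty)
PUSH -2 : -2
LOAD 2  : -2 -1

[-2, -1]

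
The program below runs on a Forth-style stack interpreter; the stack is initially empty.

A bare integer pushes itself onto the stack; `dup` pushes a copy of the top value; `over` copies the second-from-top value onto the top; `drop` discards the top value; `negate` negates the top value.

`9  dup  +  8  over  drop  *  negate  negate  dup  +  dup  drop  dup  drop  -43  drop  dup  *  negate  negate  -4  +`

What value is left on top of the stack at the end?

9       [9]
dup     [9, 9]
+       [18]
8       [18, 8]
over    [18, 8, 18]
drop    [18, 8]
*       [144]
negate  [-144]
negate  [144]
dup     [144, 144]
+       [288]
dup     [288, 288]
drop    [288]
dup     [288, 288]
drop    [288]
-43     [288, -43]
drop    [288]
dup     [288, 288]
*       [82944]
negate  [-82944]
negate  [82944]
-4      [82944, -4]
+       [82940]

82940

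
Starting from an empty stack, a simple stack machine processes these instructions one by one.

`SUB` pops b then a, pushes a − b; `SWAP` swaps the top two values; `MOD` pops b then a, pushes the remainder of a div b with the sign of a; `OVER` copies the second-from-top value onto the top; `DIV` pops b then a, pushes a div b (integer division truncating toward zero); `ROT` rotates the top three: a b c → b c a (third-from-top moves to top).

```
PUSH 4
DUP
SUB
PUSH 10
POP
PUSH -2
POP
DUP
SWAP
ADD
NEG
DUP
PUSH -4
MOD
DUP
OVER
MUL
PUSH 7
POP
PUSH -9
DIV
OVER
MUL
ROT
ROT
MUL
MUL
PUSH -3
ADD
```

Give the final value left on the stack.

PUSH 4   4
DUP      4 4
SUB      0
PUSH 10  0 10
POP      0
PUSH -2  0 -2
POP      0
DUP      0 0
SWAP     0 0
ADD      0
NEG      0
DUP      0 0
PUSH -4  0 0 -4
MOD      0 0
DUP      0 0 0
OVER     0 0 0 0
MUL      0 0 0
PUSH 7   0 0 0 7
POP      0 0 0
PUSH -9  0 0 0 -9
DIV      0 0 0
OVER     0 0 0 0
MUL      0 0 0
ROT      0 0 0
ROT      0 0 0
MUL      0 0
MUL      0
PUSH -3  0 -3
ADD      -3

-3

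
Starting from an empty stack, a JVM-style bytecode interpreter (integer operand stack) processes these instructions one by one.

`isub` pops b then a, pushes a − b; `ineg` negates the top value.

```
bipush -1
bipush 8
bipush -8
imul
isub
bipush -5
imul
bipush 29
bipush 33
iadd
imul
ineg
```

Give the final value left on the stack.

bipush -1 -> [-1]
bipush 8  -> [-1, 8]
bipush -8 -> [-1, 8, -8]
imul      -> [-1, -64]
isub      -> [63]
bipush -5 -> [63, -5]
imul      -> [-315]
bipush 29 -> [-315, 29]
bipush 33 -> [-315, 29, 33]
iadd      -> [-315, 62]
imul      -> [-19530]
ineg      -> [19530]

19530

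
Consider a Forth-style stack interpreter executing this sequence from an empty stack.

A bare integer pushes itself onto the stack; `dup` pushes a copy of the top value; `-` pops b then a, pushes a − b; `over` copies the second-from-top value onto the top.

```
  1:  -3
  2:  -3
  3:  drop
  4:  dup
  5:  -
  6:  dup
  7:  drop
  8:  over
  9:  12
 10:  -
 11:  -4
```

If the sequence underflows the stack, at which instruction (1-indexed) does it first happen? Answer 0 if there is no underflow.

-3   → -3
-3   → -3 -3
drop → -3
dup  → -3 -3
-    → 0
dup  → 0 0
drop → 0
over  — needs 2 operands, stack has 1 → underflow

8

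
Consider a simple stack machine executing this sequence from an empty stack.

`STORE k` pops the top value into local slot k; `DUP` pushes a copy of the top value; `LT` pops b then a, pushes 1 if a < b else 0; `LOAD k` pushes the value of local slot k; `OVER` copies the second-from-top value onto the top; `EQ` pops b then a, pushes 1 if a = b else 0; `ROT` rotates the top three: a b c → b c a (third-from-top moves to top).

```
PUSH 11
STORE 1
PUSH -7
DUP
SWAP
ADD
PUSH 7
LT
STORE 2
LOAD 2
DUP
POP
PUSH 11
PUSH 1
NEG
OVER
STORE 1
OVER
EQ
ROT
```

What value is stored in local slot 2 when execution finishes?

PUSH 11 → [11]
STORE 1 → []
PUSH -7 → [-7]
DUP     → [-7, -7]
SWAP    → [-7, -7]
ADD     → [-14]
PUSH 7  → [-14, 7]
LT      → [1]
STORE 2 → []
LOAD 2  → [1]
DUP     → [1, 1]
POP     → [1]
PUSH 11 → [1, 11]
PUSH 1  → [1, 11, 1]
NEG     → [1, 11, -1]
OVER    → [1, 11, -1, 11]
STORE 1 → [1, 11, -1]
OVER    → [1, 11, -1, 11]
EQ      → [1, 11, 0]
ROT     → [11, 0, 1]

1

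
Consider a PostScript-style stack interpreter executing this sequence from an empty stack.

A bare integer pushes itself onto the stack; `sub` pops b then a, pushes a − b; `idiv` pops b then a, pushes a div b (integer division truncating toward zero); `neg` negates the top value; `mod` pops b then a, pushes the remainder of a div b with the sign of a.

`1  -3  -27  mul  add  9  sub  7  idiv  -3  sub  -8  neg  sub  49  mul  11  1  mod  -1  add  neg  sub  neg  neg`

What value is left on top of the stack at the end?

244

1     1
-3    1 -3
-27   1 -3 -27
mul   1 81
add   82
9     82 9
sub   73
7     73 7
idiv  10
-3    10 -3
sub   13
-8    13 -8
neg   13 8
sub   5
49    5 49
mul   245
11    245 11
1     245 11 1
mod   245 0
-1    245 0 -1
add   245 -1
neg   245 1
sub   244
neg   -244
neg   244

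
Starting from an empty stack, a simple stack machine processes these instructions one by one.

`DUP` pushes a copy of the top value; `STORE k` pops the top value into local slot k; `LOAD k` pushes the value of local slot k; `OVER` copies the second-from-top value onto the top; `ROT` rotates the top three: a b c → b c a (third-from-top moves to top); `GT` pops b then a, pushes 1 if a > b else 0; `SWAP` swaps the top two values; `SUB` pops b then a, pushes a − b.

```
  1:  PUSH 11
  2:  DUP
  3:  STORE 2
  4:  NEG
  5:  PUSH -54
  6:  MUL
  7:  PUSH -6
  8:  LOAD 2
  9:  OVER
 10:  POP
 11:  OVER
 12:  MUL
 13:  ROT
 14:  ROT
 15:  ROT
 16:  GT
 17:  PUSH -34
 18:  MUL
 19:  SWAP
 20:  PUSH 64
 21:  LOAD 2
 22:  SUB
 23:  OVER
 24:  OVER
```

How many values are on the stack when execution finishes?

PUSH 11  : 11
DUP      : 11 11
STORE 2  : 11
NEG      : -11
PUSH -54 : -11 -54
MUL      : 594
PUSH -6  : 594 -6
LOAD 2   : 594 -6 11
OVER     : 594 -6 11 -6
POP      : 594 -6 11
OVER     : 594 -6 11 -6
MUL      : 594 -6 -66
ROT      : -6 -66 594
ROT      : -66 594 -6
ROT      : 594 -6 -66
GT       : 594 1
PUSH -34 : 594 1 -34
MUL      : 594 -34
SWAP     : -34 594
PUSH 64  : -34 594 64
LOAD 2   : -34 594 64 11
SUB      : -34 594 53
OVER     : -34 594 53 594
OVER     : -34 594 53 594 53

5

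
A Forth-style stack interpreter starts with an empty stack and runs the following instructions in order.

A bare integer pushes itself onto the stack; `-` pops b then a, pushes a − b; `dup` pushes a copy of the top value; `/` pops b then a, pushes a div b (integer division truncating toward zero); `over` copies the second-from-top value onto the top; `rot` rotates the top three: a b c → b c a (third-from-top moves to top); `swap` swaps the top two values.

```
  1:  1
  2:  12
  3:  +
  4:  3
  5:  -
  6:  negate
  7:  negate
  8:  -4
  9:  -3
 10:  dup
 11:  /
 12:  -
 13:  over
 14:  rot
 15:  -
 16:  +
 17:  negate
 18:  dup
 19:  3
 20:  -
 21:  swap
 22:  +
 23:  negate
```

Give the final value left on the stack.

-7

1       1
12      1 12
+       13
3       13 3
-       10
negate  -10
negate  10
-4      10 -4
-3      10 -4 -3
dup     10 -4 -3 -3
/       10 -4 1
-       10 -5
over    10 -5 10
rot     -5 10 10
-       -5 0
+       -5
negate  5
dup     5 5
3       5 5 3
-       5 2
swap    2 5
+       7
negate  -7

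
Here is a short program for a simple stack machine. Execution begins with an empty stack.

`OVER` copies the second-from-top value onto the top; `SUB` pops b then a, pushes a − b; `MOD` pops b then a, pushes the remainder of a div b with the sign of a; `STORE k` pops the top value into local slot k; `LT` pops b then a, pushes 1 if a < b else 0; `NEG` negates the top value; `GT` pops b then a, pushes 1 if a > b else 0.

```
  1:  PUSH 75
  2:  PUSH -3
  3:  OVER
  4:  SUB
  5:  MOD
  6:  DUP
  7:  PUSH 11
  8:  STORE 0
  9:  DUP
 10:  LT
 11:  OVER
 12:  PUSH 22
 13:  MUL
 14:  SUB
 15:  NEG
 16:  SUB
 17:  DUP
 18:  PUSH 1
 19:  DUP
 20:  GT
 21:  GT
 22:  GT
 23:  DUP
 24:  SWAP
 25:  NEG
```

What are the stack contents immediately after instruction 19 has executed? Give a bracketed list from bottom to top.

[-1575, -1575, 1, 1]

PUSH 75 : 75
PUSH -3 : 75 -3
OVER    : 75 -3 75
SUB     : 75 -78
MOD     : 75
DUP     : 75 75
PUSH 11 : 75 75 11
STORE 0 : 75 75
DUP     : 75 75 75
LT      : 75 0
OVER    : 75 0 75
PUSH 22 : 75 0 75 22
MUL     : 75 0 1650
SUB     : 75 -1650
NEG     : 75 1650
SUB     : -1575
DUP     : -1575 -1575
PUSH 1  : -1575 -1575 1
DUP     : -1575 -1575 1 1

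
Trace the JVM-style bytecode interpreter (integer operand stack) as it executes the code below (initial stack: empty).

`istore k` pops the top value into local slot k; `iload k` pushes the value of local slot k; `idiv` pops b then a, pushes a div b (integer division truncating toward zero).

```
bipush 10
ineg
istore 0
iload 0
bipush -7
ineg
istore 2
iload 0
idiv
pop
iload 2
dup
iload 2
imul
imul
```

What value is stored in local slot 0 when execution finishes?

-10

bipush 10 : [10]
ineg      : [-10]
istore 0  : []
iload 0   : [-10]
bipush -7 : [-10, -7]
ineg      : [-10, 7]
istore 2  : [-10]
iload 0   : [-10, -10]
idiv      : [1]
pop       : []
iload 2   : [7]
dup       : [7, 7]
iload 2   : [7, 7, 7]
imul      : [7, 49]
imul      : [343]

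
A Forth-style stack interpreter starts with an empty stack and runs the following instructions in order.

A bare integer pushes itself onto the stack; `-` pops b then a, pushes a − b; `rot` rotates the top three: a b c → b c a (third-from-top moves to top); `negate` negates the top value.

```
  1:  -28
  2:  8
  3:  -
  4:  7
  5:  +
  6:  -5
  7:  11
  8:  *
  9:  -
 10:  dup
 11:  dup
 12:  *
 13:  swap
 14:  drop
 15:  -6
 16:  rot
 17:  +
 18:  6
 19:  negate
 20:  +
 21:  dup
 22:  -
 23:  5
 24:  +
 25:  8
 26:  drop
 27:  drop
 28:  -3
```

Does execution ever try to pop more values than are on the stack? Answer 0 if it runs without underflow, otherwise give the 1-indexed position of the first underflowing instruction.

-28  : -28
8    : -28 8
-    : -36
7    : -36 7
+    : -29
-5   : -29 -5
11   : -29 -5 11
*    : -29 -55
-    : 26
dup  : 26 26
dup  : 26 26 26
*    : 26 676
swap : 676 26
drop : 676
-6   : 676 -6
rot  — needs 3 operands, stack has 2 → underflow

16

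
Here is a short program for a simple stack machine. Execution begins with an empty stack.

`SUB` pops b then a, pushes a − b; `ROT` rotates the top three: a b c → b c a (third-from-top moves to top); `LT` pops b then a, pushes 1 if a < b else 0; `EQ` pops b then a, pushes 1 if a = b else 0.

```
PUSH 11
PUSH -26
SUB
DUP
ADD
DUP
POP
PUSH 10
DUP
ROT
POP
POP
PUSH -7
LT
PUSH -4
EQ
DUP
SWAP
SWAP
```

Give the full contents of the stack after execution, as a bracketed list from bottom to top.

[0, 0]

PUSH 11  : 11
PUSH -26 : 11 -26
SUB      : 37
DUP      : 37 37
ADD      : 74
DUP      : 74 74
POP      : 74
PUSH 10  : 74 10
DUP      : 74 10 10
ROT      : 10 10 74
POP      : 10 10
POP      : 10
PUSH -7  : 10 -7
LT       : 0
PUSH -4  : 0 -4
EQ       : 0
DUP      : 0 0
SWAP     : 0 0
SWAP     : 0 0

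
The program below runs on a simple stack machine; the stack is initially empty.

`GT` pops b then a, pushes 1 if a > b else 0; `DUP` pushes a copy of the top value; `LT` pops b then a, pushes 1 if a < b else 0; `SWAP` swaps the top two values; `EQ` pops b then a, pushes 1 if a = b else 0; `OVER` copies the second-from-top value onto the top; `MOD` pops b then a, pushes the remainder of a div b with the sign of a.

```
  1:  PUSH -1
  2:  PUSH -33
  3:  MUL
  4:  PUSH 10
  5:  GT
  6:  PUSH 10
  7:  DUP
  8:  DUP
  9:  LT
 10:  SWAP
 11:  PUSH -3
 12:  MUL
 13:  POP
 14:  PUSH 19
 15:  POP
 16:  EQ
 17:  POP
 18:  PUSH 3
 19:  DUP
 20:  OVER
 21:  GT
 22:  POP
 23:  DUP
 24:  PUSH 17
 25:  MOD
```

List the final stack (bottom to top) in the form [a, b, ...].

[3, 3]

PUSH -1  -> -1
PUSH -33 -> -1 -33
MUL      -> 33
PUSH 10  -> 33 10
GT       -> 1
PUSH 10  -> 1 10
DUP      -> 1 10 10
DUP      -> 1 10 10 10
LT       -> 1 10 0
SWAP     -> 1 0 10
PUSH -3  -> 1 0 10 -3
MUL      -> 1 0 -30
POP      -> 1 0
PUSH 19  -> 1 0 19
POP      -> 1 0
EQ       -> 0
POP      -> (empty)
PUSH 3   -> 3
DUP      -> 3 3
OVER     -> 3 3 3
GT       -> 3 0
POP      -> 3
DUP      -> 3 3
PUSH 17  -> 3 3 17
MOD      -> 3 3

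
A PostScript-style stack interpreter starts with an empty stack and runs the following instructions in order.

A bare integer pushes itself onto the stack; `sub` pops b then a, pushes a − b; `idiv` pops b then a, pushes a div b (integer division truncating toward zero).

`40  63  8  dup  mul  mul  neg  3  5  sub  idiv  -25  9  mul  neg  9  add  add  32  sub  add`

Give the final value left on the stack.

40   -> [40]
63   -> [40, 63]
8    -> [40, 63, 8]
dup  -> [40, 63, 8, 8]
mul  -> [40, 63, 64]
mul  -> [40, 4032]
neg  -> [40, -4032]
3    -> [40, -4032, 3]
5    -> [40, -4032, 3, 5]
sub  -> [40, -4032, -2]
idiv -> [40, 2016]
-25  -> [40, 2016, -25]
9    -> [40, 2016, -25, 9]
mul  -> [40, 2016, -225]
neg  -> [40, 2016, 225]
9    -> [40, 2016, 225, 9]
add  -> [40, 2016, 234]
add  -> [40, 2250]
32   -> [40, 2250, 32]
sub  -> [40, 2218]
add  -> [2258]

2258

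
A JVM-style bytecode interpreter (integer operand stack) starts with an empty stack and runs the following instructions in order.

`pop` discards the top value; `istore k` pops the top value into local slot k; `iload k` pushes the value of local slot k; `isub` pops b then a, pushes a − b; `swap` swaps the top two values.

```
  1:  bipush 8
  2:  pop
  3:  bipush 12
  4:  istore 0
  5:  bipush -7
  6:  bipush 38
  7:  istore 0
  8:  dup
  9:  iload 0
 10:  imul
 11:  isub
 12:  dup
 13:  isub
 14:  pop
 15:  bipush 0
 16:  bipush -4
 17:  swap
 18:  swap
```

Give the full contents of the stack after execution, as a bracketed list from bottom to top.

[0, -4]

bipush 8  : [8]
pop       : []
bipush 12 : [12]
istore 0  : []
bipush -7 : [-7]
bipush 38 : [-7, 38]
istore 0  : [-7]
dup       : [-7, -7]
iload 0   : [-7, -7, 38]
imul      : [-7, -266]
isub      : [259]
dup       : [259, 259]
isub      : [0]
pop       : []
bipush 0  : [0]
bipush -4 : [0, -4]
swap      : [-4, 0]
swap      : [0, -4]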